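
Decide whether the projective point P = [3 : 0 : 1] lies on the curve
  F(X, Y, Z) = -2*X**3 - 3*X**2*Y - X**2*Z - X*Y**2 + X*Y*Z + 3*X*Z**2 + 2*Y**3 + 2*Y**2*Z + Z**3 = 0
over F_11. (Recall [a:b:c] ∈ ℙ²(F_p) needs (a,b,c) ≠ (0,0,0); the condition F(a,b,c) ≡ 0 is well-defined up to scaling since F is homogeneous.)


F(3,0,1) ≡ 2 (mod 11); P is NOT on the curve.

Evaluate F(3, 0, 1) term-by-term (mod 11).
  -2*X**3 ↦ -2·27·1·1 = -54
  -3*X**2*Y ↦ -3·9·0·1 = 0
  -X**2*Z ↦ -1·9·1·1 = -9
  -X*Y**2 ↦ -1·3·0·1 = 0
  X*Y*Z ↦ 1·3·0·1 = 0
  3*X*Z**2 ↦ 3·3·1·1 = 9
  2*Y**3 ↦ 2·1·0·1 = 0
  2*Y**2*Z ↦ 2·1·0·1 = 0
  Z**3 ↦ 1·1·1·1 = 1
Sum: F(3, 0, 1) = (-54) + (0) + (-9) + (0) + (0) + (9) + (0) + (0) + (1) = -53.
Reducing mod 11: -53 ≡ 2 (mod 11).
Since F(a, b, c) ≡ 2 ≠ 0 (mod 11), P does NOT lie on the curve.


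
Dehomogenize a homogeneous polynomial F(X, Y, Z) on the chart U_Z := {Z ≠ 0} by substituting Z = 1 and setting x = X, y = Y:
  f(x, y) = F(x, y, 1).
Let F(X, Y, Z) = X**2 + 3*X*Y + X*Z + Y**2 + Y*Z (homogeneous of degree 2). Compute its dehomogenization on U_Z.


f(x, y) = x**2 + 3*x*y + x + y**2 + y

On U_Z we set Z = 1. Each monomial c·X^i·Y^j·Z^k in F becomes c·x^i·y^j·1^k = c·x^i·y^j.
Substituting Z = 1: F(X, Y, 1) = x**2 + 3*x*y + x + y**2 + y.
Note: deg(f) ≤ deg(F) = 2; strict inequality happens when F is divisible by Z (lost terms).


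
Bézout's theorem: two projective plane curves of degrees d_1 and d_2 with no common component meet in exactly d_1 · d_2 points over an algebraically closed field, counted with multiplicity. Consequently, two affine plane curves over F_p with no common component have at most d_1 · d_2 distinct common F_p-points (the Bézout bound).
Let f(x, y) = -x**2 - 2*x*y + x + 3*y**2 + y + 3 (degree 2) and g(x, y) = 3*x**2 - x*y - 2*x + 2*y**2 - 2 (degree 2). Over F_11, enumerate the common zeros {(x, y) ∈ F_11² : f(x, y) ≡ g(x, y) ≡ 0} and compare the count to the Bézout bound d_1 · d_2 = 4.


Common zeros: {(8, 9)}; count = 1; Bézout bound = 4.

deg(f) = 2, deg(g) = 2, so Bézout bound = 4.
Scan x ∈ F_11. For each x, list the y ∈ F_11 with f(x, y) ≡ 0 and those with g(x, y) ≡ 0 (mod 11); the common zeros in that column are the intersection.
  x = 0: f ≡ 0 at y ∈ {3, 4}; g ≡ 0 at y ∈ {1, 10}; common: ∅.
  x = 1: f ≡ 0 at y ∈ {7, 8}; g ≡ 0 at y ∈ {1, 5}; common: ∅.
  x = 2: f ≡ 0 at y ∈ ∅; g ≡ 0 at y ∈ {6}; common: ∅.
  x = 3: f ≡ 0 at y ∈ ∅; g ≡ 0 at y ∈ {9}; common: ∅.
  x = 4: f ≡ 0 at y ∈ {2, 4}; g ≡ 0 at y ∈ {3, 10}; common: ∅.
  x = 5: f ≡ 0 at y ∈ ∅; g ≡ 0 at y ∈ {3, 5}; common: ∅.
  x = 6: f ≡ 0 at y ∈ {3, 8}; g ≡ 0 at y ∈ ∅; common: ∅.
  x = 7: f ≡ 0 at y ∈ ∅; g ≡ 0 at y ∈ ∅; common: ∅.
  x = 8: f ≡ 0 at y ∈ {7, 9}; g ≡ 0 at y ∈ {6, 9}; common: {9}.
  x = 9: f ≡ 0 at y ∈ ∅; g ≡ 0 at y ∈ ∅; common: ∅.
  x = 10: f ≡ 0 at y ∈ ∅; g ≡ 0 at y ∈ ∅; common: ∅.
Collecting: common zeros = {(8, 9)}, so the count is 1.
Comparison with the Bézout bound: 1 ≤ 4 = deg(f)·deg(g), as expected for curves with no common component (the affine F_11-count falls short of the bound because intersections may lie at infinity, over extension fields, or carry multiplicity).


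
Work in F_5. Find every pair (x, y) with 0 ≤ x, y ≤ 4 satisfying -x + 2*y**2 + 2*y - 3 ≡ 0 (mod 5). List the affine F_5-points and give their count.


Affine F_5-points: {(1, 1), (1, 3), (2, 0), (2, 4), (4, 2)}; count = 5.

For each of the 25 pairs (x, y) ∈ F_5², evaluate f(x, y) mod 5. Record the zeros.
  x = 0: [0↦2, 1↦1, 2↦4, 3↦1, 4↦2]  zeros at y ∈ ∅
  x = 1: [0↦1, 1↦0, 2↦3, 3↦0, 4↦1]  zeros at y ∈ {1, 3}
  x = 2: [0↦0, 1↦4, 2↦2, 3↦4, 4↦0]  zeros at y ∈ {0, 4}
  x = 3: [0↦4, 1↦3, 2↦1, 3↦3, 4↦4]  zeros at y ∈ ∅
  x = 4: [0↦3, 1↦2, 2↦0, 3↦2, 4↦3]  zeros at y ∈ {2}
Collecting zeros: affine points = {(1, 1), (1, 3), (2, 0), (2, 4), (4, 2)}.
Total count |C(F_5)_aff| = 5.


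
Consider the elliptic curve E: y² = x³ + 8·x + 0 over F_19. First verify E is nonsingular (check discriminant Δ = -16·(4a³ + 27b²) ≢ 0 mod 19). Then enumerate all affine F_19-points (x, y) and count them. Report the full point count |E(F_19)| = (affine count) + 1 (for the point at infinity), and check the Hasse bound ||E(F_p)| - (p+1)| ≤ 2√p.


Affine points = {(0, 0), (1, 3), (1, 16), (2, 9), (2, 10), (4, 1), (4, 18), (6, 6), (6, 13), (7, 0), (8, 5), (8, 14), (10, 4), (10, 15), (12, 0), (14, 5), (14, 14), (16, 5), (16, 14)}; affine count = 19; |E(F_19)| = 20.

Discriminant check: Δ ∝ 4a³ + 27b² = 4·8³ + 27·0² = 4·512 + 27·0 ≡ 15 (mod 19). Nonzero ⇒ E is nonsingular.
For each x ∈ F_19, compute rhs = x³ + 8·x + 0 mod 19, then count y ∈ F_19 with y² ≡ rhs.
  x = 0: rhs = 0, matching y values: 0 (1 points).
  x = 1: rhs = 9, matching y values: 3, 16 (2 points).
  x = 2: rhs = 5, matching y values: 9, 10 (2 points).
  x = 3: rhs = 13, matching y values: none (0 points).
  x = 4: rhs = 1, matching y values: 1, 18 (2 points).
  x = 5: rhs = 13, matching y values: none (0 points).
  x = 6: rhs = 17, matching y values: 6, 13 (2 points).
  x = 7: rhs = 0, matching y values: 0 (1 points).
  x = 8: rhs = 6, matching y values: 5, 14 (2 points).
  x = 9: rhs = 3, matching y values: none (0 points).
  x = 10: rhs = 16, matching y values: 4, 15 (2 points).
  x = 11: rhs = 13, matching y values: none (0 points).
  x = 12: rhs = 0, matching y values: 0 (1 points).
  x = 13: rhs = 2, matching y values: none (0 points).
  x = 14: rhs = 6, matching y values: 5, 14 (2 points).
  x = 15: rhs = 18, matching y values: none (0 points).
  x = 16: rhs = 6, matching y values: 5, 14 (2 points).
  x = 17: rhs = 14, matching y values: none (0 points).
  x = 18: rhs = 10, matching y values: none (0 points).
Total affine count: 19.
Full point count |E(F_19)| = 19 + 1 = 20.
Hasse bound: |20 − (19+1)| = |0| = 0 ≤ 2√19 ≈ 8.7178 ✓.


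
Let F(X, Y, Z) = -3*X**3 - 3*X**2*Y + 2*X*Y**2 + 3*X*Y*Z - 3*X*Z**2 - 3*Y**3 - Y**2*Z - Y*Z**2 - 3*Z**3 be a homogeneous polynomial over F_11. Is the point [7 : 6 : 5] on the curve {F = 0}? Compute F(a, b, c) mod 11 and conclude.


F(7,6,5) ≡ 7 (mod 11); P is NOT on the curve.

Evaluate F(7, 6, 5) term-by-term (mod 11).
  -3*X**3 ↦ -3·343·1·1 = -1029
  -3*X**2*Y ↦ -3·49·6·1 = -882
  2*X*Y**2 ↦ 2·7·36·1 = 504
  3*X*Y*Z ↦ 3·7·6·5 = 630
  -3*X*Z**2 ↦ -3·7·1·25 = -525
  -3*Y**3 ↦ -3·1·216·1 = -648
  -Y**2*Z ↦ -1·1·36·5 = -180
  -Y*Z**2 ↦ -1·1·6·25 = -150
  -3*Z**3 ↦ -3·1·1·125 = -375
Sum: F(7, 6, 5) = (-1029) + (-882) + (504) + (630) + (-525) + (-648) + (-180) + (-150) + (-375) = -2655.
Reducing mod 11: -2655 ≡ 7 (mod 11).
Since F(a, b, c) ≡ 7 ≠ 0 (mod 11), P does NOT lie on the curve.


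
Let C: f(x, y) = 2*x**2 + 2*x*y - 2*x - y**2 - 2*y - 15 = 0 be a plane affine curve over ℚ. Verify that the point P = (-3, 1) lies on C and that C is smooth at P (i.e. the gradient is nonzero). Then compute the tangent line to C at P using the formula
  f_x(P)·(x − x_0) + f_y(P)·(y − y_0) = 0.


Tangent line at P: -12*x - 10*y - 26 = 0.

Step 1: f(-3, 1) = 0, so P lies on C.
Step 2: partial derivatives
  f_x(x, y) = 4*x + 2*y - 2, f_y(x, y) = 2*x - 2*y - 2.
  f_x(P) = -12, f_y(P) = -10 (gradient nonzero, so P is smooth).
Step 3: tangent line at P: -12·(x − -3) + -10·(y − 1) = 0.
Expanding: -12*x - 10*y - 26 = 0.


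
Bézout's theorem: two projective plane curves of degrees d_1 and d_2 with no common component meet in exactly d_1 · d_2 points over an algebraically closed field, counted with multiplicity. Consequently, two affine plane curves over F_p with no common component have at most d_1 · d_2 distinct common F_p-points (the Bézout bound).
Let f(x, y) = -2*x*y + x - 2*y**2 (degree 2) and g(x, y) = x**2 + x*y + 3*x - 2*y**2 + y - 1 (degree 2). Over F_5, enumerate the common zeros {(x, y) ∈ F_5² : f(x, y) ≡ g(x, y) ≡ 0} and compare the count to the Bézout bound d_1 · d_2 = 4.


Common zeros: {(4, 4)}; count = 1; Bézout bound = 4.

deg(f) = 2, deg(g) = 2, so Bézout bound = 4.
Scan x ∈ F_5. For each x, list the y ∈ F_5 with f(x, y) ≡ 0 and those with g(x, y) ≡ 0 (mod 5); the common zeros in that column are the intersection.
  x = 0: f ≡ 0 at y ∈ {0}; g ≡ 0 at y ∈ ∅; common: ∅.
  x = 1: f ≡ 0 at y ∈ ∅; g ≡ 0 at y ∈ ∅; common: ∅.
  x = 2: f ≡ 0 at y ∈ ∅; g ≡ 0 at y ∈ {1, 3}; common: ∅.
  x = 3: f ≡ 0 at y ∈ {1}; g ≡ 0 at y ∈ ∅; common: ∅.
  x = 4: f ≡ 0 at y ∈ {2, 4}; g ≡ 0 at y ∈ {1, 4}; common: {4}.
Collecting: common zeros = {(4, 4)}, so the count is 1.
Comparison with the Bézout bound: 1 ≤ 4 = deg(f)·deg(g), as expected for curves with no common component (the affine F_5-count falls short of the bound because intersections may lie at infinity, over extension fields, or carry multiplicity).


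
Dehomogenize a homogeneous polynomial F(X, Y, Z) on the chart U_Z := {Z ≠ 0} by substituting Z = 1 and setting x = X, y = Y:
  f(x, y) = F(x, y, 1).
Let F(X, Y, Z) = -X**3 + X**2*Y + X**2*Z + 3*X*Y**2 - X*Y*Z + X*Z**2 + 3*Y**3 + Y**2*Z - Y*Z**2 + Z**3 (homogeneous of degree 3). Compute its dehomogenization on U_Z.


f(x, y) = -x**3 + x**2*y + x**2 + 3*x*y**2 - x*y + x + 3*y**3 + y**2 - y + 1

On U_Z we set Z = 1. Each monomial c·X^i·Y^j·Z^k in F becomes c·x^i·y^j·1^k = c·x^i·y^j.
Substituting Z = 1: F(X, Y, 1) = -x**3 + x**2*y + x**2 + 3*x*y**2 - x*y + x + 3*y**3 + y**2 - y + 1.
Note: deg(f) ≤ deg(F) = 3; strict inequality happens when F is divisible by Z (lost terms).


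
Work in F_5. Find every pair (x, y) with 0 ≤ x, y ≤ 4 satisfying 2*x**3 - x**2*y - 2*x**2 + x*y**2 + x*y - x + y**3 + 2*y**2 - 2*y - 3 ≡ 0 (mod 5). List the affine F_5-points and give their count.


Affine F_5-points: {(0, 4), (1, 4), (2, 4), (3, 0)}; count = 4.

For each of the 25 pairs (x, y) ∈ F_5², evaluate f(x, y) mod 5. Record the zeros.
  x = 0: [0↦2, 1↦3, 2↦4, 3↦1, 4↦0]  zeros at y ∈ {4}
  x = 1: [0↦1, 1↦3, 2↦2, 3↦4, 4↦0]  zeros at y ∈ {4}
  x = 2: [0↦3, 1↦4, 2↦4, 3↦4, 4↦0]  zeros at y ∈ {4}
  x = 3: [0↦0, 1↦3, 2↦2, 3↦3, 4↦2]  zeros at y ∈ {0}
  x = 4: [0↦4, 1↦2, 2↦3, 3↦3, 4↦3]  zeros at y ∈ ∅
Collecting zeros: affine points = {(0, 4), (1, 4), (2, 4), (3, 0)}.
Total count |C(F_5)_aff| = 4.


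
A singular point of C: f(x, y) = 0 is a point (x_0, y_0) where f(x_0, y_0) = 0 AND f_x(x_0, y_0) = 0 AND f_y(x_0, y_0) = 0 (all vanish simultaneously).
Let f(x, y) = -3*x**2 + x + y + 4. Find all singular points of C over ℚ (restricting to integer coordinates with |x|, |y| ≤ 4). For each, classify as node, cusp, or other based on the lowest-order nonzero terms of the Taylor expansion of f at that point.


No singular points in the scanned grid; C is smooth there.

Compute partial derivatives:
  f_x = 1 - 6*x.
  f_y = 1.
f_y = 1 is a nonzero constant, so f_y never vanishes: no point (x, y) can satisfy f = f_x = f_y = 0. In particular no (x, y) ∈ {−4, ..., 4}² is singular; the curve is smooth.


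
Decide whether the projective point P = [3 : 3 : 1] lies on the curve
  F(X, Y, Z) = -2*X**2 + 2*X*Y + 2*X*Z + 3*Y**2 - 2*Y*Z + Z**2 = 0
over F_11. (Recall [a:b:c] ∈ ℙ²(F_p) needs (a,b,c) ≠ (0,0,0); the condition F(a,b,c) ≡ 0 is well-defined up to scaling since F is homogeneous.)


F(3,3,1) ≡ 6 (mod 11); P is NOT on the curve.

Evaluate F(3, 3, 1) term-by-term (mod 11).
  -2*X**2 ↦ -2·9·1·1 = -18
  2*X*Y ↦ 2·3·3·1 = 18
  2*X*Z ↦ 2·3·1·1 = 6
  3*Y**2 ↦ 3·1·9·1 = 27
  -2*Y*Z ↦ -2·1·3·1 = -6
  Z**2 ↦ 1·1·1·1 = 1
Sum: F(3, 3, 1) = (-18) + (18) + (6) + (27) + (-6) + (1) = 28.
Reducing mod 11: 28 ≡ 6 (mod 11).
Since F(a, b, c) ≡ 6 ≠ 0 (mod 11), P does NOT lie on the curve.


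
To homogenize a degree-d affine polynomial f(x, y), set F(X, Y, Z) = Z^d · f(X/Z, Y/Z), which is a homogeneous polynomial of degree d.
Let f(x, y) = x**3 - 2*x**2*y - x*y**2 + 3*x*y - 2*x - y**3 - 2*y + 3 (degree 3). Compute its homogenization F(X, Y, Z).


F(X, Y, Z) = X**3 - 2*X**2*Y - X*Y**2 + 3*X*Y*Z - 2*X*Z**2 - Y**3 - 2*Y*Z**2 + 3*Z**3

deg(f) = 3.
Substitute x = X/Z, y = Y/Z into f, then multiply by Z^3.
  monomial 1·x^3·y^0 ↦ 1·X^3·Y^0·Z^0.
  monomial -2·x^2·y^1 ↦ -2·X^2·Y^1·Z^0.
  monomial -1·x^1·y^2 ↦ -1·X^1·Y^2·Z^0.
  monomial 3·x^1·y^1 ↦ 3·X^1·Y^1·Z^1.
  monomial -2·x^1·y^0 ↦ -2·X^1·Y^0·Z^2.
  monomial -1·x^0·y^3 ↦ -1·X^0·Y^3·Z^0.
  monomial -2·x^0·y^1 ↦ -2·X^0·Y^1·Z^2.
  monomial 3·x^0·y^0 ↦ 3·X^0·Y^0·Z^3.
Collecting: F(X, Y, Z) = X**3 - 2*X**2*Y - X*Y**2 + 3*X*Y*Z - 2*X*Z**2 - Y**3 - 2*Y*Z**2 + 3*Z**3.


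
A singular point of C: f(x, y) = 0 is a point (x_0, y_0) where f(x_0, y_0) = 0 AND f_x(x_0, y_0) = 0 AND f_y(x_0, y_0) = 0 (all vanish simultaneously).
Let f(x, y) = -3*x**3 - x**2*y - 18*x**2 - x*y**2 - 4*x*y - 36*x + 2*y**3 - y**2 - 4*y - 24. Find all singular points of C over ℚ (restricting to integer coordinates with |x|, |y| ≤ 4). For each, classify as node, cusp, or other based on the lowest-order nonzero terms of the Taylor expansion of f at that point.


Singular points: {(-2, 0)}; classification: cusp.

Compute partial derivatives:
  f_x = -9*x**2 - 2*x*y - 36*x - y**2 - 4*y - 36.
  f_y = -x**2 - 2*x*y - 4*x + 6*y**2 - 2*y - 4.
Scan x_0 ∈ {−4, ..., 4}. For each x_0, f_y(x_0, y) is a polynomial in y; find its integer roots y ∈ {−4, ..., 4}, then test f_x and f at those candidates.
  x = -4: f_y(-4, y) = 6*y**2 + 6*y - 4; no integer root y with |y| ≤ 4.
  x = -3: f_y(-3, y) = 6*y**2 + 4*y - 1; no integer root y with |y| ≤ 4.
  x = -2: f_y(-2, y) = 6*y**2 + 2*y; vanishes at y ∈ {0}. (-2, 0): f_x = 0, f = 0 — SINGULAR.
  x = -1: f_y(-1, y) = 6*y**2 - 1; no integer root y with |y| ≤ 4.
  x = 0: f_y(0, y) = 6*y**2 - 2*y - 4; vanishes at y ∈ {1}. (0, 1): f_x = -41 ≠ 0.
  x = 1: f_y(1, y) = 6*y**2 - 4*y - 9; no integer root y with |y| ≤ 4.
  x = 2: f_y(2, y) = 6*y**2 - 6*y - 16; no integer root y with |y| ≤ 4.
  x = 3: f_y(3, y) = 6*y**2 - 8*y - 25; no integer root y with |y| ≤ 4.
  x = 4: f_y(4, y) = 6*y**2 - 10*y - 36; no integer root y with |y| ≤ 4.
Only singular point on the grid: (-2, 0).
Classify: substitute x = -2 + u, y = 0 + v and expand: f = -3*u**3 - u**2*v - u*v**2 + 2*v**3 + v**2.
No constant or linear terms (consistent with a singular point). Quadratic part: v**2. Cubic part: -3*u**3 - u**2*v - u*v**2 + 2*v**3.
The quadratic part v**2 is a perfect square, so there is a single (double) tangent line v = 0, i.e. y = 0. Restricting the cubic part to that line (v = 0) leaves -3*u**3 ≠ 0, so f is not divisible by v and the branch is v² ≈ 3*u**3 to lowest order — this is a cusp.
Classification: cusp.


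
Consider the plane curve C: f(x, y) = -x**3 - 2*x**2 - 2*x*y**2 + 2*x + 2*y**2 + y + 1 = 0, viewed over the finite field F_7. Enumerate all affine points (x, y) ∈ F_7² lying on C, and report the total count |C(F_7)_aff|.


Affine F_7-points: {(0, 5), (1, 0), (2, 5), (2, 6), (3, 4), (3, 5)}; count = 6.

For each of the 49 pairs (x, y) ∈ F_7², evaluate f(x, y) mod 7. Record the zeros.
  x = 0: [0↦1, 1↦4, 2↦4, 3↦1, 4↦2, 5↦0, 6↦2]  zeros at y ∈ {5}
  x = 1: [0↦0, 1↦1, 2↦2, 3↦3, 4↦4, 5↦5, 6↦6]  zeros at y ∈ {0}
  x = 2: [0↦3, 1↦2, 2↦4, 3↦2, 4↦3, 5↦0, 6↦0]  zeros at y ∈ {5, 6}
  x = 3: [0↦4, 1↦1, 2↦4, 3↦6, 4↦0, 5↦0, 6↦6]  zeros at y ∈ {4, 5}
  x = 4: [0↦4, 1↦6, 2↦3, 3↦2, 4↦3, 5↦6, 6↦4]  zeros at y ∈ ∅
  x = 5: [0↦4, 1↦4, 2↦2, 3↦5, 4↦6, 5↦5, 6↦2]  zeros at y ∈ ∅
  x = 6: [0↦5, 1↦3, 2↦2, 3↦2, 4↦3, 5↦5, 6↦1]  zeros at y ∈ ∅
Collecting zeros: affine points = {(0, 5), (1, 0), (2, 5), (2, 6), (3, 4), (3, 5)}.
Total count |C(F_7)_aff| = 6.


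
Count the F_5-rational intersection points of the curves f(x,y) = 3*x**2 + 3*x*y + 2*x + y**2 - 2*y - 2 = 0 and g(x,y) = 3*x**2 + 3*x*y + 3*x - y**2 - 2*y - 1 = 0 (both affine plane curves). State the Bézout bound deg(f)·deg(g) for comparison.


Common zeros: {(1, 1), (2, 3)}; count = 2; Bézout bound = 4.

deg(f) = 2, deg(g) = 2, so Bézout bound = 4.
Scan x ∈ F_5. For each x, list the y ∈ F_5 with f(x, y) ≡ 0 and those with g(x, y) ≡ 0 (mod 5); the common zeros in that column are the intersection.
  x = 0: f ≡ 0 at y ∈ ∅; g ≡ 0 at y ∈ {4}; common: ∅.
  x = 1: f ≡ 0 at y ∈ {1, 3}; g ≡ 0 at y ∈ {0, 1}; common: {1}.
  x = 2: f ≡ 0 at y ∈ {3}; g ≡ 0 at y ∈ {1, 3}; common: {3}.
  x = 3: f ≡ 0 at y ∈ {4}; g ≡ 0 at y ∈ {0, 2}; common: ∅.
  x = 4: f ≡ 0 at y ∈ {1, 4}; g ≡ 0 at y ∈ {2, 3}; common: ∅.
Collecting: common zeros = {(1, 1), (2, 3)}, so the count is 2.
Comparison with the Bézout bound: 2 ≤ 4 = deg(f)·deg(g), as expected for curves with no common component (the affine F_5-count falls short of the bound because intersections may lie at infinity, over extension fields, or carry multiplicity).


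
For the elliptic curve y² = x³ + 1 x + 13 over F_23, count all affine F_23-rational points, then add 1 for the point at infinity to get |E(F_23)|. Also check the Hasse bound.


Affine points = {(0, 6), (0, 17), (2, 0), (4, 9), (4, 14), (7, 8), (7, 15), (8, 2), (8, 21), (16, 10), (16, 13), (20, 11), (20, 12), (21, 7), (21, 16)}; affine count = 15; |E(F_23)| = 16.

Discriminant check: Δ ∝ 4a³ + 27b² = 4·1³ + 27·13² = 4·1 + 27·169 ≡ 13 (mod 23). Nonzero ⇒ E is nonsingular.
For each x ∈ F_23, compute rhs = x³ + 1·x + 13 mod 23, then count y ∈ F_23 with y² ≡ rhs.
  x = 0: rhs = 13, matching y values: 6, 17 (2 points).
  x = 1: rhs = 15, matching y values: none (0 points).
  x = 2: rhs = 0, matching y values: 0 (1 points).
  x = 3: rhs = 20, matching y values: none (0 points).
  x = 4: rhs = 12, matching y values: 9, 14 (2 points).
  x = 5: rhs = 5, matching y values: none (0 points).
  x = 6: rhs = 5, matching y values: none (0 points).
  x = 7: rhs = 18, matching y values: 8, 15 (2 points).
  x = 8: rhs = 4, matching y values: 2, 21 (2 points).
  x = 9: rhs = 15, matching y values: none (0 points).
  x = 10: rhs = 11, matching y values: none (0 points).
  x = 11: rhs = 21, matching y values: none (0 points).
  x = 12: rhs = 5, matching y values: none (0 points).
  x = 13: rhs = 15, matching y values: none (0 points).
  x = 14: rhs = 11, matching y values: none (0 points).
  x = 15: rhs = 22, matching y values: none (0 points).
  x = 16: rhs = 8, matching y values: 10, 13 (2 points).
  x = 17: rhs = 21, matching y values: none (0 points).
  x = 18: rhs = 21, matching y values: none (0 points).
  x = 19: rhs = 14, matching y values: none (0 points).
  x = 20: rhs = 6, matching y values: 11, 12 (2 points).
  x = 21: rhs = 3, matching y values: 7, 16 (2 points).
  x = 22: rhs = 11, matching y values: none (0 points).
Total affine count: 15.
Full point count |E(F_23)| = 15 + 1 = 16.
Hasse bound: |16 − (23+1)| = |-8| = 8 ≤ 2√23 ≈ 9.5917 ✓.


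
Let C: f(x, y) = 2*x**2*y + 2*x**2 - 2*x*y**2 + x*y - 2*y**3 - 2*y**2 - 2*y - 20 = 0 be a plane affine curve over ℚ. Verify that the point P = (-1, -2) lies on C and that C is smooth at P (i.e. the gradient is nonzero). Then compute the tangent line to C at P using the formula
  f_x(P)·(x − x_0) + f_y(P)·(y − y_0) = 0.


Tangent line at P: -6*x - 25*y - 56 = 0.

Step 1: f(-1, -2) = 0, so P lies on C.
Step 2: partial derivatives
  f_x(x, y) = 4*x*y + 4*x - 2*y**2 + y, f_y(x, y) = 2*x**2 - 4*x*y + x - 6*y**2 - 4*y - 2.
  f_x(P) = -6, f_y(P) = -25 (gradient nonzero, so P is smooth).
Step 3: tangent line at P: -6·(x − -1) + -25·(y − -2) = 0.
Expanding: -6*x - 25*y - 56 = 0.


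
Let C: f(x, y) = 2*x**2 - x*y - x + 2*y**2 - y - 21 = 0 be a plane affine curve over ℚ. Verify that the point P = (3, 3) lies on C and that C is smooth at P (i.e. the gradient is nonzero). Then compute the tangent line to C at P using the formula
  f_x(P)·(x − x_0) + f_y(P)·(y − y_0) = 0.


Tangent line at P: 8*x + 8*y - 48 = 0.

Step 1: f(3, 3) = 0, so P lies on C.
Step 2: partial derivatives
  f_x(x, y) = 4*x - y - 1, f_y(x, y) = -x + 4*y - 1.
  f_x(P) = 8, f_y(P) = 8 (gradient nonzero, so P is smooth).
Step 3: tangent line at P: 8·(x − 3) + 8·(y − 3) = 0.
Expanding: 8*x + 8*y - 48 = 0.


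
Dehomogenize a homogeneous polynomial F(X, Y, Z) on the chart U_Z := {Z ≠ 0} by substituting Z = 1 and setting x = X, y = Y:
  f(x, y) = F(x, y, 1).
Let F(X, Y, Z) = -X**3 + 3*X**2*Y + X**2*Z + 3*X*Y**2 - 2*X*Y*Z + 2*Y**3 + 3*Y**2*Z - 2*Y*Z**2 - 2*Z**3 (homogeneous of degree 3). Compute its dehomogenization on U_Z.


f(x, y) = -x**3 + 3*x**2*y + x**2 + 3*x*y**2 - 2*x*y + 2*y**3 + 3*y**2 - 2*y - 2

On U_Z we set Z = 1. Each monomial c·X^i·Y^j·Z^k in F becomes c·x^i·y^j·1^k = c·x^i·y^j.
Substituting Z = 1: F(X, Y, 1) = -x**3 + 3*x**2*y + x**2 + 3*x*y**2 - 2*x*y + 2*y**3 + 3*y**2 - 2*y - 2.
Note: deg(f) ≤ deg(F) = 3; strict inequality happens when F is divisible by Z (lost terms).


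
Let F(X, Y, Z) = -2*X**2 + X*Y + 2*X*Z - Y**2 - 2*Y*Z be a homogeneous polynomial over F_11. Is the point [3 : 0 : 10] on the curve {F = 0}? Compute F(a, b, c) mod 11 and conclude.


F(3,0,10) ≡ 9 (mod 11); P is NOT on the curve.

Evaluate F(3, 0, 10) term-by-term (mod 11).
  -2*X**2 ↦ -2·9·1·1 = -18
  X*Y ↦ 1·3·0·1 = 0
  2*X*Z ↦ 2·3·1·10 = 60
  -Y**2 ↦ -1·1·0·1 = 0
  -2*Y*Z ↦ -2·1·0·10 = 0
Sum: F(3, 0, 10) = (-18) + (0) + (60) + (0) + (0) = 42.
Reducing mod 11: 42 ≡ 9 (mod 11).
Since F(a, b, c) ≡ 9 ≠ 0 (mod 11), P does NOT lie on the curve.


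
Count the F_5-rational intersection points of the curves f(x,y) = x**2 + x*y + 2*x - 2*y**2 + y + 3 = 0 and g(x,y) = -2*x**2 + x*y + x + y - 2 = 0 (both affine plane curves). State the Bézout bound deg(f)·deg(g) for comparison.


Common zeros: {(4, 1), (4, 4)}; count = 2; Bézout bound = 4.

deg(f) = 2, deg(g) = 2, so Bézout bound = 4.
Scan x ∈ F_5. For each x, list the y ∈ F_5 with f(x, y) ≡ 0 and those with g(x, y) ≡ 0 (mod 5); the common zeros in that column are the intersection.
  x = 0: f ≡ 0 at y ∈ {4}; g ≡ 0 at y ∈ {2}; common: ∅.
  x = 1: f ≡ 0 at y ∈ ∅; g ≡ 0 at y ∈ {4}; common: ∅.
  x = 2: f ≡ 0 at y ∈ ∅; g ≡ 0 at y ∈ {1}; common: ∅.
  x = 3: f ≡ 0 at y ∈ {1}; g ≡ 0 at y ∈ {3}; common: ∅.
  x = 4: f ≡ 0 at y ∈ {1, 4}; g ≡ 0 at y ∈ {0, 1, 2, 3, 4}; common: {1, 4}.
Collecting: common zeros = {(4, 1), (4, 4)}, so the count is 2.
Comparison with the Bézout bound: 2 ≤ 4 = deg(f)·deg(g), as expected for curves with no common component (the affine F_5-count falls short of the bound because intersections may lie at infinity, over extension fields, or carry multiplicity).


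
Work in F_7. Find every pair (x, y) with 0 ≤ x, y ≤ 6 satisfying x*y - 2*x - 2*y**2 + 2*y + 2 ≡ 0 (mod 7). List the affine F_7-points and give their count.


Affine F_7-points: {(1, 0), (1, 5), (2, 1), (3, 3), (4, 4), (4, 6)}; count = 6.

For each of the 49 pairs (x, y) ∈ F_7², evaluate f(x, y) mod 7. Record the zeros.
  x = 0: [0↦2, 1↦2, 2↦5, 3↦4, 4↦6, 5↦4, 6↦5]  zeros at y ∈ ∅
  x = 1: [0↦0, 1↦1, 2↦5, 3↦5, 4↦1, 5↦0, 6↦2]  zeros at y ∈ {0, 5}
  x = 2: [0↦5, 1↦0, 2↦5, 3↦6, 4↦3, 5↦3, 6↦6]  zeros at y ∈ {1}
  x = 3: [0↦3, 1↦6, 2↦5, 3↦0, 4↦5, 5↦6, 6↦3]  zeros at y ∈ {3}
  x = 4: [0↦1, 1↦5, 2↦5, 3↦1, 4↦0, 5↦2, 6↦0]  zeros at y ∈ {4, 6}
  x = 5: [0↦6, 1↦4, 2↦5, 3↦2, 4↦2, 5↦5, 6↦4]  zeros at y ∈ ∅
  x = 6: [0↦4, 1↦3, 2↦5, 3↦3, 4↦4, 5↦1, 6↦1]  zeros at y ∈ ∅
Collecting zeros: affine points = {(1, 0), (1, 5), (2, 1), (3, 3), (4, 4), (4, 6)}.
Total count |C(F_7)_aff| = 6.


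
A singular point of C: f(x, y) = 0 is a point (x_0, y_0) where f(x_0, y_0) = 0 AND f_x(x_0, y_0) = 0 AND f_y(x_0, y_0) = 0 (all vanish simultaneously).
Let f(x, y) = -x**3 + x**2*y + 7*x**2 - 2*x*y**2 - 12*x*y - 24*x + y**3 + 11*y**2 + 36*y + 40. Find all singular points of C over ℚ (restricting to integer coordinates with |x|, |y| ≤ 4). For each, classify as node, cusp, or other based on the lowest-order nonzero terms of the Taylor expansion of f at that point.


Singular points: {(2, -2)}; classification: node.

Compute partial derivatives:
  f_x = -3*x**2 + 2*x*y + 14*x - 2*y**2 - 12*y - 24.
  f_y = x**2 - 4*x*y - 12*x + 3*y**2 + 22*y + 36.
Scan x_0 ∈ {−4, ..., 4}. For each x_0, f_y(x_0, y) is a polynomial in y; find its integer roots y ∈ {−4, ..., 4}, then test f_x and f at those candidates.
  x = -4: f_y(-4, y) = 3*y**2 + 38*y + 100; no integer root y with |y| ≤ 4.
  x = -3: f_y(-3, y) = 3*y**2 + 34*y + 81; no integer root y with |y| ≤ 4.
  x = -2: f_y(-2, y) = 3*y**2 + 30*y + 64; no integer root y with |y| ≤ 4.
  x = -1: f_y(-1, y) = 3*y**2 + 26*y + 49; no integer root y with |y| ≤ 4.
  x = 0: f_y(0, y) = 3*y**2 + 22*y + 36; no integer root y with |y| ≤ 4.
  x = 1: f_y(1, y) = 3*y**2 + 18*y + 25; no integer root y with |y| ≤ 4.
  x = 2: f_y(2, y) = 3*y**2 + 14*y + 16; vanishes at y ∈ {-2}. (2, -2): f_x = 0, f = 0 — SINGULAR.
  x = 3: f_y(3, y) = 3*y**2 + 10*y + 9; no integer root y with |y| ≤ 4.
  x = 4: f_y(4, y) = 3*y**2 + 6*y + 4; no integer root y with |y| ≤ 4.
Only singular point on the grid: (2, -2).
Classify: substitute x = 2 + u, y = -2 + v and expand: f = -u**3 + u**2*v - u**2 - 2*u*v**2 + v**3 + v**2.
No constant or linear terms (consistent with a singular point). Quadratic part: -u**2 + v**2. Cubic part: -u**3 + u**2*v - 2*u*v**2 + v**3.
The quadratic part v**2 - u**2 = (v − u)(v + u) splits into two distinct linear factors, so there are two distinct tangent lines y − -2 = ±(x − 2) — this is a node (ordinary double point).
Classification: node.


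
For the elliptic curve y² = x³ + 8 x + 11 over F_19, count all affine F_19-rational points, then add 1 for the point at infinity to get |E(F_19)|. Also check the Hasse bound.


Affine points = {(0, 7), (0, 12), (1, 1), (1, 18), (2, 4), (2, 15), (3, 9), (3, 10), (5, 9), (5, 10), (6, 3), (6, 16), (7, 7), (7, 12), (8, 6), (8, 13), (11, 9), (11, 10), (12, 7), (12, 12), (14, 6), (14, 13), (16, 6), (16, 13), (17, 5), (17, 14)}; affine count = 26; |E(F_19)| = 27.

Discriminant check: Δ ∝ 4a³ + 27b² = 4·8³ + 27·11² = 4·512 + 27·121 ≡ 14 (mod 19). Nonzero ⇒ E is nonsingular.
For each x ∈ F_19, compute rhs = x³ + 8·x + 11 mod 19, then count y ∈ F_19 with y² ≡ rhs.
  x = 0: rhs = 11, matching y values: 7, 12 (2 points).
  x = 1: rhs = 1, matching y values: 1, 18 (2 points).
  x = 2: rhs = 16, matching y values: 4, 15 (2 points).
  x = 3: rhs = 5, matching y values: 9, 10 (2 points).
  x = 4: rhs = 12, matching y values: none (0 points).
  x = 5: rhs = 5, matching y values: 9, 10 (2 points).
  x = 6: rhs = 9, matching y values: 3, 16 (2 points).
  x = 7: rhs = 11, matching y values: 7, 12 (2 points).
  x = 8: rhs = 17, matching y values: 6, 13 (2 points).
  x = 9: rhs = 14, matching y values: none (0 points).
  x = 10: rhs = 8, matching y values: none (0 points).
  x = 11: rhs = 5, matching y values: 9, 10 (2 points).
  x = 12: rhs = 11, matching y values: 7, 12 (2 points).
  x = 13: rhs = 13, matching y values: none (0 points).
  x = 14: rhs = 17, matching y values: 6, 13 (2 points).
  x = 15: rhs = 10, matching y values: none (0 points).
  x = 16: rhs = 17, matching y values: 6, 13 (2 points).
  x = 17: rhs = 6, matching y values: 5, 14 (2 points).
  x = 18: rhs = 2, matching y values: none (0 points).
Total affine count: 26.
Full point count |E(F_19)| = 26 + 1 = 27.
Hasse bound: |27 − (19+1)| = |7| = 7 ≤ 2√19 ≈ 8.7178 ✓.


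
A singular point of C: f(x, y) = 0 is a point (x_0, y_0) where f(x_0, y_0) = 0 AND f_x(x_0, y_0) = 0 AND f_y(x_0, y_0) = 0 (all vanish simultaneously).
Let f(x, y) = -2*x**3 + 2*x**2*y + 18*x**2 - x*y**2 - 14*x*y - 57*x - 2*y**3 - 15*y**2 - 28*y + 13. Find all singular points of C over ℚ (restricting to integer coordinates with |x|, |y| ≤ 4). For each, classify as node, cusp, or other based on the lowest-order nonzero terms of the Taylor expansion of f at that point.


Singular points: {(2, -3)}; classification: cusp.

Compute partial derivatives:
  f_x = -6*x**2 + 4*x*y + 36*x - y**2 - 14*y - 57.
  f_y = 2*x**2 - 2*x*y - 14*x - 6*y**2 - 30*y - 28.
Scan x_0 ∈ {−4, ..., 4}. For each x_0, f_y(x_0, y) is a polynomial in y; find its integer roots y ∈ {−4, ..., 4}, then test f_x and f at those candidates.
  x = -4: f_y(-4, y) = -6*y**2 - 22*y + 60; no integer root y with |y| ≤ 4.
  x = -3: f_y(-3, y) = -6*y**2 - 24*y + 32; no integer root y with |y| ≤ 4.
  x = -2: f_y(-2, y) = -6*y**2 - 26*y + 8; no integer root y with |y| ≤ 4.
  x = -1: f_y(-1, y) = -6*y**2 - 28*y - 12; no integer root y with |y| ≤ 4.
  x = 0: f_y(0, y) = -6*y**2 - 30*y - 28; no integer root y with |y| ≤ 4.
  x = 1: f_y(1, y) = -6*y**2 - 32*y - 40; vanishes at y ∈ {-2}. (1, -2): f_x = -11 ≠ 0.
  x = 2: f_y(2, y) = -6*y**2 - 34*y - 48; vanishes at y ∈ {-3}. (2, -3): f_x = 0, f = 0 — SINGULAR.
  x = 3: f_y(3, y) = -6*y**2 - 36*y - 52; no integer root y with |y| ≤ 4.
  x = 4: f_y(4, y) = -6*y**2 - 38*y - 52; vanishes at y ∈ {-2}. (4, -2): f_x = -17 ≠ 0.
Only singular point on the grid: (2, -3).
Classify: substitute x = 2 + u, y = -3 + v and expand: f = -2*u**3 + 2*u**2*v - u*v**2 - 2*v**3 + v**2.
No constant or linear terms (consistent with a singular point). Quadratic part: v**2. Cubic part: -2*u**3 + 2*u**2*v - u*v**2 - 2*v**3.
The quadratic part v**2 is a perfect square, so there is a single (double) tangent line v = 0, i.e. y = -3. Restricting the cubic part to that line (v = 0) leaves -2*u**3 ≠ 0, so f is not divisible by v and the branch is v² ≈ 2*u**3 to lowest order — this is a cusp.
Classification: cusp.


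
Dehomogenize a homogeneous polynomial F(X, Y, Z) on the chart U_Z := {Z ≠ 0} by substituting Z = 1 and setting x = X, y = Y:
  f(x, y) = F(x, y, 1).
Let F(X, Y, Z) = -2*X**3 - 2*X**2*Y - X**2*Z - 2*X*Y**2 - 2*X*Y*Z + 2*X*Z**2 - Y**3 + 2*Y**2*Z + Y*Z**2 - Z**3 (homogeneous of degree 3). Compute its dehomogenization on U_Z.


f(x, y) = -2*x**3 - 2*x**2*y - x**2 - 2*x*y**2 - 2*x*y + 2*x - y**3 + 2*y**2 + y - 1

On U_Z we set Z = 1. Each monomial c·X^i·Y^j·Z^k in F becomes c·x^i·y^j·1^k = c·x^i·y^j.
Substituting Z = 1: F(X, Y, 1) = -2*x**3 - 2*x**2*y - x**2 - 2*x*y**2 - 2*x*y + 2*x - y**3 + 2*y**2 + y - 1.
Note: deg(f) ≤ deg(F) = 3; strict inequality happens when F is divisible by Z (lost terms).


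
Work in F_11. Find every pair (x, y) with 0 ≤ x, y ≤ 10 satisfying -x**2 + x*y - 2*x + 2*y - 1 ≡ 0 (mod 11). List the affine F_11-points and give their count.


Affine F_11-points: {(0, 6), (1, 5), (2, 5), (3, 1), (4, 6), (5, 2), (6, 2), (7, 1), (8, 7), (10, 0)}; count = 10.

For each of the 121 pairs (x, y) ∈ F_11², evaluate f(x, y) mod 11. Record the zeros.
  x = 0: [0↦10, 1↦1, 2↦3, 3↦5, 4↦7, 5↦9, 6↦0, 7↦2, 8↦4, 9↦6, 10↦8]  zeros at y ∈ {6}
  x = 1: [0↦7, 1↦10, 2↦2, 3↦5, 4↦8, 5↦0, 6↦3, 7↦6, 8↦9, 9↦1, 10↦4]  zeros at y ∈ {5}
  x = 2: [0↦2, 1↦6, 2↦10, 3↦3, 4↦7, 5↦0, 6↦4, 7↦8, 8↦1, 9↦5, 10↦9]  zeros at y ∈ {5}
  x = 3: [0↦6, 1↦0, 2↦5, 3↦10, 4↦4, 5↦9, 6↦3, 7↦8, 8↦2, 9↦7, 10↦1]  zeros at y ∈ {1}
  x = 4: [0↦8, 1↦3, 2↦9, 3↦4, 4↦10, 5↦5, 6↦0, 7↦6, 8↦1, 9↦7, 10↦2]  zeros at y ∈ {6}
  x = 5: [0↦8, 1↦4, 2↦0, 3↦7, 4↦3, 5↦10, 6↦6, 7↦2, 8↦9, 9↦5, 10↦1]  zeros at y ∈ {2}
  x = 6: [0↦6, 1↦3, 2↦0, 3↦8, 4↦5, 5↦2, 6↦10, 7↦7, 8↦4, 9↦1, 10↦9]  zeros at y ∈ {2}
  x = 7: [0↦2, 1↦0, 2↦9, 3↦7, 4↦5, 5↦3, 6↦1, 7↦10, 8↦8, 9↦6, 10↦4]  zeros at y ∈ {1}
  x = 8: [0↦7, 1↦6, 2↦5, 3↦4, 4↦3, 5↦2, 6↦1, 7↦0, 8↦10, 9↦9, 10↦8]  zeros at y ∈ {7}
  x = 9: [0↦10, 1↦10, 2↦10, 3↦10, 4↦10, 5↦10, 6↦10, 7↦10, 8↦10, 9↦10, 10↦10]  zeros at y ∈ ∅
  x = 10: [0↦0, 1↦1, 2↦2, 3↦3, 4↦4, 5↦5, 6↦6, 7↦7, 8↦8, 9↦9, 10↦10]  zeros at y ∈ {0}
Collecting zeros: affine points = {(0, 6), (1, 5), (2, 5), (3, 1), (4, 6), (5, 2), (6, 2), (7, 1), (8, 7), (10, 0)}.
Total count |C(F_11)_aff| = 10.


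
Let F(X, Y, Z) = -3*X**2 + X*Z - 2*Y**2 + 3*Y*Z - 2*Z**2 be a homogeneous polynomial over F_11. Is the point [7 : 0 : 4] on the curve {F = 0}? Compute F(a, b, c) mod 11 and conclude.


F(7,0,4) ≡ 3 (mod 11); P is NOT on the curve.

Evaluate F(7, 0, 4) term-by-term (mod 11).
  -3*X**2 ↦ -3·49·1·1 = -147
  X*Z ↦ 1·7·1·4 = 28
  -2*Y**2 ↦ -2·1·0·1 = 0
  3*Y*Z ↦ 3·1·0·4 = 0
  -2*Z**2 ↦ -2·1·1·16 = -32
Sum: F(7, 0, 4) = (-147) + (28) + (0) + (0) + (-32) = -151.
Reducing mod 11: -151 ≡ 3 (mod 11).
Since F(a, b, c) ≡ 3 ≠ 0 (mod 11), P does NOT lie on the curve.


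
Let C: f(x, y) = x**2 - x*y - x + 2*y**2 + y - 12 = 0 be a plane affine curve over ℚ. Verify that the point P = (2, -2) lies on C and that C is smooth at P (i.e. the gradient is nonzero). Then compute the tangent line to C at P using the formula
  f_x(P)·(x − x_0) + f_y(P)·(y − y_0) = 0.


Tangent line at P: 5*x - 9*y - 28 = 0.

Step 1: f(2, -2) = 0, so P lies on C.
Step 2: partial derivatives
  f_x(x, y) = 2*x - y - 1, f_y(x, y) = -x + 4*y + 1.
  f_x(P) = 5, f_y(P) = -9 (gradient nonzero, so P is smooth).
Step 3: tangent line at P: 5·(x − 2) + -9·(y − -2) = 0.
Expanding: 5*x - 9*y - 28 = 0.


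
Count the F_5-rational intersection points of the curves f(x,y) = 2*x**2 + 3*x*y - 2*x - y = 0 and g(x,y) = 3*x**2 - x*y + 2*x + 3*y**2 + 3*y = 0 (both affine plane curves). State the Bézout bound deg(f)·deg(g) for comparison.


Common zeros: {(0, 0), (1, 0)}; count = 2; Bézout bound = 4.

deg(f) = 2, deg(g) = 2, so Bézout bound = 4.
Scan x ∈ F_5. For each x, list the y ∈ F_5 with f(x, y) ≡ 0 and those with g(x, y) ≡ 0 (mod 5); the common zeros in that column are the intersection.
  x = 0: f ≡ 0 at y ∈ {0}; g ≡ 0 at y ∈ {0, 4}; common: {0}.
  x = 1: f ≡ 0 at y ∈ {0}; g ≡ 0 at y ∈ {0, 1}; common: {0}.
  x = 2: f ≡ 0 at y ∈ ∅; g ≡ 0 at y ∈ {1, 2}; common: ∅.
  x = 3: f ≡ 0 at y ∈ {1}; g ≡ 0 at y ∈ {2, 3}; common: ∅.
  x = 4: f ≡ 0 at y ∈ {1}; g ≡ 0 at y ∈ {3, 4}; common: ∅.
Collecting: common zeros = {(0, 0), (1, 0)}, so the count is 2.
Comparison with the Bézout bound: 2 ≤ 4 = deg(f)·deg(g), as expected for curves with no common component (the affine F_5-count falls short of the bound because intersections may lie at infinity, over extension fields, or carry multiplicity).


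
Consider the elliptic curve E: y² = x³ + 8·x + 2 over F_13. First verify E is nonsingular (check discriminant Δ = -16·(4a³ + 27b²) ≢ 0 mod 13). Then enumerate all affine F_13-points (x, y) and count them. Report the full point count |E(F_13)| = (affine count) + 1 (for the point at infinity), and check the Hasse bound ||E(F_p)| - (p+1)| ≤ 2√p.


Affine points = {(2, 0), (3, 1), (3, 12), (9, 6), (9, 7), (10, 4), (10, 9), (11, 2), (11, 11)}; affine count = 9; |E(F_13)| = 10.

Discriminant check: Δ ∝ 4a³ + 27b² = 4·8³ + 27·2² = 4·512 + 27·4 ≡ 11 (mod 13). Nonzero ⇒ E is nonsingular.
For each x ∈ F_13, compute rhs = x³ + 8·x + 2 mod 13, then count y ∈ F_13 with y² ≡ rhs.
  x = 0: rhs = 2, matching y values: none (0 points).
  x = 1: rhs = 11, matching y values: none (0 points).
  x = 2: rhs = 0, matching y values: 0 (1 points).
  x = 3: rhs = 1, matching y values: 1, 12 (2 points).
  x = 4: rhs = 7, matching y values: none (0 points).
  x = 5: rhs = 11, matching y values: none (0 points).
  x = 6: rhs = 6, matching y values: none (0 points).
  x = 7: rhs = 11, matching y values: none (0 points).
  x = 8: rhs = 6, matching y values: none (0 points).
  x = 9: rhs = 10, matching y values: 6, 7 (2 points).
  x = 10: rhs = 3, matching y values: 4, 9 (2 points).
  x = 11: rhs = 4, matching y values: 2, 11 (2 points).
  x = 12: rhs = 6, matching y values: none (0 points).
Total affine count: 9.
Full point count |E(F_13)| = 9 + 1 = 10.
Hasse bound: |10 − (13+1)| = |-4| = 4 ≤ 2√13 ≈ 7.2111 ✓.


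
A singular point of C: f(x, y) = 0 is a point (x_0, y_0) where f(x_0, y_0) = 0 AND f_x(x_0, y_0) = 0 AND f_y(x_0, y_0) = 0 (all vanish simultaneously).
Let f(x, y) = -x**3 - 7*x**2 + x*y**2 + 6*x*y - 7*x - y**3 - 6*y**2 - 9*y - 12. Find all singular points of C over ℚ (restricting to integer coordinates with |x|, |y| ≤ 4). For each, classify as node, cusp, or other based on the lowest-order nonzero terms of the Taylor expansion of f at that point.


Singular points: {(-2, -3)}; classification: node.

Compute partial derivatives:
  f_x = -3*x**2 - 14*x + y**2 + 6*y - 7.
  f_y = 2*x*y + 6*x - 3*y**2 - 12*y - 9.
Scan x_0 ∈ {−4, ..., 4}. For each x_0, f_y(x_0, y) is a polynomial in y; find its integer roots y ∈ {−4, ..., 4}, then test f_x and f at those candidates.
  x = -4: f_y(-4, y) = -3*y**2 - 20*y - 33; vanishes at y ∈ {-3}. (-4, -3): f_x = -8 ≠ 0.
  x = -3: f_y(-3, y) = -3*y**2 - 18*y - 27; vanishes at y ∈ {-3}. (-3, -3): f_x = -1 ≠ 0.
  x = -2: f_y(-2, y) = -3*y**2 - 16*y - 21; vanishes at y ∈ {-3}. (-2, -3): f_x = 0, f = 0 — SINGULAR.
  x = -1: f_y(-1, y) = -3*y**2 - 14*y - 15; vanishes at y ∈ {-3}. (-1, -3): f_x = -5 ≠ 0.
  x = 0: f_y(0, y) = -3*y**2 - 12*y - 9; vanishes at y ∈ {-3, -1}. (0, -3): f_x = -16 ≠ 0; (0, -1): f_x = -12 ≠ 0.
  x = 1: f_y(1, y) = -3*y**2 - 10*y - 3; vanishes at y ∈ {-3}. (1, -3): f_x = -33 ≠ 0.
  x = 2: f_y(2, y) = -3*y**2 - 8*y + 3; vanishes at y ∈ {-3}. (2, -3): f_x = -56 ≠ 0.
  x = 3: f_y(3, y) = -3*y**2 - 6*y + 9; vanishes at y ∈ {-3, 1}. (3, -3): f_x = -85 ≠ 0; (3, 1): f_x = -69 ≠ 0.
  x = 4: f_y(4, y) = -3*y**2 - 4*y + 15; vanishes at y ∈ {-3}. (4, -3): f_x = -120 ≠ 0.
Only singular point on the grid: (-2, -3).
Classify: substitute x = -2 + u, y = -3 + v and expand: f = -u**3 - u**2 + u*v**2 - v**3 + v**2.
No constant or linear terms (consistent with a singular point). Quadratic part: -u**2 + v**2. Cubic part: -u**3 + u*v**2 - v**3.
The quadratic part v**2 - u**2 = (v − u)(v + u) splits into two distinct linear factors, so there are two distinct tangent lines y − -3 = ±(x − -2) — this is a node (ordinary double point).
Classification: node.


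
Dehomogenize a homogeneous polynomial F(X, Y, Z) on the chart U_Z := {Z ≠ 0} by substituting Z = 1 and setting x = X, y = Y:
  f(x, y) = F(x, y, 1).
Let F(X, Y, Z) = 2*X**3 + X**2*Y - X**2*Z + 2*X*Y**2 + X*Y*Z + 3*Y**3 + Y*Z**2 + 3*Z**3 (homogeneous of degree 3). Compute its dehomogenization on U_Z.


f(x, y) = 2*x**3 + x**2*y - x**2 + 2*x*y**2 + x*y + 3*y**3 + y + 3

On U_Z we set Z = 1. Each monomial c·X^i·Y^j·Z^k in F becomes c·x^i·y^j·1^k = c·x^i·y^j.
Substituting Z = 1: F(X, Y, 1) = 2*x**3 + x**2*y - x**2 + 2*x*y**2 + x*y + 3*y**3 + y + 3.
Note: deg(f) ≤ deg(F) = 3; strict inequality happens when F is divisible by Z (lost terms).


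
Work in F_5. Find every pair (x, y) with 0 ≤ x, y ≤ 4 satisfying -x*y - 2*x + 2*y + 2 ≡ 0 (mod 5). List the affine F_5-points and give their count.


Affine F_5-points: {(0, 4), (1, 0), (3, 1), (4, 2)}; count = 4.

For each of the 25 pairs (x, y) ∈ F_5², evaluate f(x, y) mod 5. Record the zeros.
  x = 0: [0↦2, 1↦4, 2↦1, 3↦3, 4↦0]  zeros at y ∈ {4}
  x = 1: [0↦0, 1↦1, 2↦2, 3↦3, 4↦4]  zeros at y ∈ {0}
  x = 2: [0↦3, 1↦3, 2↦3, 3↦3, 4↦3]  zeros at y ∈ ∅
  x = 3: [0↦1, 1↦0, 2↦4, 3↦3, 4↦2]  zeros at y ∈ {1}
  x = 4: [0↦4, 1↦2, 2↦0, 3↦3, 4↦1]  zeros at y ∈ {2}
Collecting zeros: affine points = {(0, 4), (1, 0), (3, 1), (4, 2)}.
Total count |C(F_5)_aff| = 4.


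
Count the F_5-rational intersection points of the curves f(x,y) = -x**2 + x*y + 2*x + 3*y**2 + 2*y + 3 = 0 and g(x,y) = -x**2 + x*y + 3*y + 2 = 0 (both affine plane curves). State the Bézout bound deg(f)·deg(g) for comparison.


Common zeros: {(1, 1)}; count = 1; Bézout bound = 4.

deg(f) = 2, deg(g) = 2, so Bézout bound = 4.
Scan x ∈ F_5. For each x, list the y ∈ F_5 with f(x, y) ≡ 0 and those with g(x, y) ≡ 0 (mod 5); the common zeros in that column are the intersection.
  x = 0: f ≡ 0 at y ∈ ∅; g ≡ 0 at y ∈ {1}; common: ∅.
  x = 1: f ≡ 0 at y ∈ {1, 3}; g ≡ 0 at y ∈ {1}; common: {1}.
  x = 2: f ≡ 0 at y ∈ {1}; g ≡ 0 at y ∈ ∅; common: ∅.
  x = 3: f ≡ 0 at y ∈ {0}; g ≡ 0 at y ∈ {2}; common: ∅.
  x = 4: f ≡ 0 at y ∈ {0, 3}; g ≡ 0 at y ∈ {2}; common: ∅.
Collecting: common zeros = {(1, 1)}, so the count is 1.
Comparison with the Bézout bound: 1 ≤ 4 = deg(f)·deg(g), as expected for curves with no common component (the affine F_5-count falls short of the bound because intersections may lie at infinity, over extension fields, or carry multiplicity).
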